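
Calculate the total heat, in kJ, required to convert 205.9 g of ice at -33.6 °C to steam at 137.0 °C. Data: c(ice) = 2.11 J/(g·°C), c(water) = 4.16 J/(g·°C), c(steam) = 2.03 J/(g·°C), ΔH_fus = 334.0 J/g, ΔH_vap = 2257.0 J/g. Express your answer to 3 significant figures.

q1 (heat ice -33.6→0.0 °C): 205.9 × 2.11 × 33.6 = 14597 J
q2 (melt at 0 °C): 205.9 × 334.0 = 68771 J
q3 (heat water 0.0→100.0 °C): 205.9 × 4.16 × 100.0 = 85654 J
q4 (vaporize at 100 °C): 205.9 × 2257.0 = 464716 J
q5 (heat steam 100.0→137.0 °C): 205.9 × 2.03 × 37.0 = 15465 J
Total: 14597 + 68771 + 85654 + 464716 + 15465 = 649203 J = 649 kJ

q = 649 kJ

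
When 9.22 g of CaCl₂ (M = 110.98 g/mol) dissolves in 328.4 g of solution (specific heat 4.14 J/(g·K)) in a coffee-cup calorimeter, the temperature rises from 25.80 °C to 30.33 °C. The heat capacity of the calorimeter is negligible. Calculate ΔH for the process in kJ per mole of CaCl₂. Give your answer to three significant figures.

ΔH = -74.1 kJ/mol

|ΔT| = |30.33 − 25.80| = 4.53 °C
|q_surr| = (328.4 × 4.14) × 4.53 = 1359.576 × 4.53 = 6159 J
n(CaCl₂) = 9.22 / 110.98 = 0.08308 mol
Temperature rose, so q_rxn = −|q_surr| = -6.159 kJ
ΔH = q_rxn / n = -74.13 kJ/mol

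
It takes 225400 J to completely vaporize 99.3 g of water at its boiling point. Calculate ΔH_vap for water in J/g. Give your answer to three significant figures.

ΔH_vap = q / m = 225400 / 99.3 = 2270 J/g

ΔH_vap = 2270 J/g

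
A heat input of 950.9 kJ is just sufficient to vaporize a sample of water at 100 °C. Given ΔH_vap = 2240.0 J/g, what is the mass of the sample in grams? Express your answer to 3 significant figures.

m = q / ΔH_vap = 950900 J / 2240.0 J/g = 425 g

m = 425 g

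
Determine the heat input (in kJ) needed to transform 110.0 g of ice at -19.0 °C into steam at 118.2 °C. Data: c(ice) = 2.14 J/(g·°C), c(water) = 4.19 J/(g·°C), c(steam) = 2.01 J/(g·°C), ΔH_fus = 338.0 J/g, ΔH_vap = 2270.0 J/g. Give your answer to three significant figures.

q1 (heat ice -19.0→0.0 °C): 110.0 × 2.14 × 19.0 = 4473 J
q2 (melt at 0 °C): 110.0 × 338.0 = 37180 J
q3 (heat water 0.0→100.0 °C): 110.0 × 4.19 × 100.0 = 46090 J
q4 (vaporize at 100 °C): 110.0 × 2270.0 = 249700 J
q5 (heat steam 100.0→118.2 °C): 110.0 × 2.01 × 18.2 = 4024 J
Total: 4473 + 37180 + 46090 + 249700 + 4024 = 341467 J = 341 kJ

q = 341 kJ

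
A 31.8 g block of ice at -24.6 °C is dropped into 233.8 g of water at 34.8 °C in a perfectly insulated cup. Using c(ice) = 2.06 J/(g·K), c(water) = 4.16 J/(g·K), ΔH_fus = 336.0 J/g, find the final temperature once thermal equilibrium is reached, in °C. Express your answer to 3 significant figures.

Heat to bring ice to 0 °C and melt it: q₁ = 31.8×2.06×24.6 + 31.8×336.0 = 12296 J
Heat the water can supply cooling to 0 °C: 233.8×4.16×34.8 = 33846.8 J > q₁, so all ice melts.
Energy balance: 233.8×4.16×(34.8 − T) = 12296 + 31.8×4.16×(T − 0)
972.608(34.8 − T) = 12296 + 132.288 T
33846.8 − 12296 = 1104.896 T
T = 21550.8 / 1104.896 = 19.50 °C

T_f = 19.5 °C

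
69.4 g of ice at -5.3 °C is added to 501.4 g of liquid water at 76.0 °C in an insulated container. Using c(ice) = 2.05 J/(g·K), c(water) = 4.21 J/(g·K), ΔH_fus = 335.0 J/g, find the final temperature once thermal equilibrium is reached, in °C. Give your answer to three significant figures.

T_f = 56.8 °C

Heat to bring ice to 0 °C and melt it: q₁ = 69.4×2.05×5.3 + 69.4×335.0 = 24003 J
Heat the water can supply cooling to 0 °C: 501.4×4.21×76.0 = 160428 J > q₁, so all ice melts.
Energy balance: 501.4×4.21×(76.0 − T) = 24003 + 69.4×4.21×(T − 0)
2110.894(76.0 − T) = 24003 + 292.174 T
160428 − 24003 = 2403.068 T
T = 136425 / 2403.068 = 56.77 °C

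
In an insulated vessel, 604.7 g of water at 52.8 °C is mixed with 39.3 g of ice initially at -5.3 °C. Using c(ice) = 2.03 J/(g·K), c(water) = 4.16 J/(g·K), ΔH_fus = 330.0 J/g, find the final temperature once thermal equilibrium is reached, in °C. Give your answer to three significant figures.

Heat to bring ice to 0 °C and melt it: q₁ = 39.3×2.03×5.3 + 39.3×330.0 = 13392 J
Heat the water can supply cooling to 0 °C: 604.7×4.16×52.8 = 132821 J > q₁, so all ice melts.
Energy balance: 604.7×4.16×(52.8 − T) = 13392 + 39.3×4.16×(T − 0)
2515.552(52.8 − T) = 13392 + 163.488 T
132821 − 13392 = 2679.040 T
T = 119429 / 2679.040 = 44.58 °C

T_f = 44.6 °C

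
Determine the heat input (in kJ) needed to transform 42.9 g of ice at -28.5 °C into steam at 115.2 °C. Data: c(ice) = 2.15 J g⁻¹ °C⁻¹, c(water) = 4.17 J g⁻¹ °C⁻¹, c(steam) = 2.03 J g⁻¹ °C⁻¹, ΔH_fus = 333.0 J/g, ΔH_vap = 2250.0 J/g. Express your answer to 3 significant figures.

q = 133 kJ

q1 (heat ice -28.5→0.0 °C): 42.9 × 2.15 × 28.5 = 2629 J
q2 (melt at 0 °C): 42.9 × 333.0 = 14286 J
q3 (heat water 0.0→100.0 °C): 42.9 × 4.17 × 100.0 = 17889 J
q4 (vaporize at 100 °C): 42.9 × 2250.0 = 96525 J
q5 (heat steam 100.0→115.2 °C): 42.9 × 2.03 × 15.2 = 1324 J
Total: 2629 + 14286 + 17889 + 96525 + 1324 = 132653 J = 133 kJ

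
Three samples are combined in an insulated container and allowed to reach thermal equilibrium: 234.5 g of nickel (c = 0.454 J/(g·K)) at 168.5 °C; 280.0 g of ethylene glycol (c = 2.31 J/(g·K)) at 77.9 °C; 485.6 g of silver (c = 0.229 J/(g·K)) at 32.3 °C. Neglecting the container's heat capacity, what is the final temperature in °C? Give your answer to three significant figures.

Σ mᵢcᵢ(T − Tᵢ) = 0  ⇒  T = Σ mᵢcᵢTᵢ / Σ mᵢcᵢ
Σ mᵢcᵢ = 234.5×0.454 + 280.0×2.31 + 485.6×0.229 = 864.4654
Σ mᵢcᵢTᵢ = 106.463×168.5 + 646.8×77.9 + 111.2024×32.3 = 71917
T = 71917 / 864.4654 = 83.19 °C

T_f = 83.2 °C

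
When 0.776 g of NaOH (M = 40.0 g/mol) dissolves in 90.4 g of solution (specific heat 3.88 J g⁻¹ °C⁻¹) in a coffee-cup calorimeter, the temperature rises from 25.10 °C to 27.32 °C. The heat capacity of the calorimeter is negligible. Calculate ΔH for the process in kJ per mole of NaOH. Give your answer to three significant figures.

|ΔT| = |27.32 − 25.10| = 2.22 °C
|q_surr| = (90.4 × 3.88) × 2.22 = 350.752 × 2.22 = 778.7 J
n(NaOH) = 0.776 / 40.0 = 0.01940 mol
Temperature rose, so q_rxn = −|q_surr| = -0.7787 kJ
ΔH = q_rxn / n = -40.14 kJ/mol

ΔH = -40.1 kJ/mol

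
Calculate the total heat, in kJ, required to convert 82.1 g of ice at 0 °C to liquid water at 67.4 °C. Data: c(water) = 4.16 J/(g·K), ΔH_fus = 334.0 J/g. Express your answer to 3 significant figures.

q1 (melt at 0 °C): 82.1 × 334.0 = 27421 J
q2 (heat water 0.0→67.4 °C): 82.1 × 4.16 × 67.4 = 23020 J
Total: 27421 + 23020 = 50441 J = 50.4 kJ

q = 50.4 kJ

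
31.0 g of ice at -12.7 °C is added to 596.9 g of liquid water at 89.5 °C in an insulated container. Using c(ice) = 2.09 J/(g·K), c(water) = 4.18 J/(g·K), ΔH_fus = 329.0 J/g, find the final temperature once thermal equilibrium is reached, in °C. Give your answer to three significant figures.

T_f = 80.9 °C

Heat to bring ice to 0 °C and melt it: q₁ = 31.0×2.09×12.7 + 31.0×329.0 = 11022 J
Heat the water can supply cooling to 0 °C: 596.9×4.18×89.5 = 223306 J > q₁, so all ice melts.
Energy balance: 596.9×4.18×(89.5 − T) = 11022 + 31.0×4.18×(T − 0)
2495.042(89.5 − T) = 11022 + 129.58 T
223306 − 11022 = 2624.622 T
T = 212284 / 2624.622 = 80.88 °C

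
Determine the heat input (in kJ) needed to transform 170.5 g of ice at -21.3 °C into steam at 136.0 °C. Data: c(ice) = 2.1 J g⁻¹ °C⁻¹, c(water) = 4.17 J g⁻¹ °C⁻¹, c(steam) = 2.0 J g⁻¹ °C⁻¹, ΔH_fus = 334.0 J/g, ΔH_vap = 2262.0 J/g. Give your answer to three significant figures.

q = 534 kJ

q1 (heat ice -21.3→0.0 °C): 170.5 × 2.1 × 21.3 = 7626 J
q2 (melt at 0 °C): 170.5 × 334.0 = 56947 J
q3 (heat water 0.0→100.0 °C): 170.5 × 4.17 × 100.0 = 71099 J
q4 (vaporize at 100 °C): 170.5 × 2262.0 = 385671 J
q5 (heat steam 100.0→136.0 °C): 170.5 × 2.0 × 36.0 = 12276 J
Total: 7626 + 56947 + 71099 + 385671 + 12276 = 533619 J = 534 kJ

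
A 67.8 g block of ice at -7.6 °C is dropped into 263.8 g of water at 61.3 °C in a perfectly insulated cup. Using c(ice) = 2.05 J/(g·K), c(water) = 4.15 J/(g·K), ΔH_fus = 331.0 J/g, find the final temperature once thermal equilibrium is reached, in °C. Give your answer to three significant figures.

T_f = 31.7 °C

Heat to bring ice to 0 °C and melt it: q₁ = 67.8×2.05×7.6 + 67.8×331.0 = 23498 J
Heat the water can supply cooling to 0 °C: 263.8×4.15×61.3 = 67109.4 J > q₁, so all ice melts.
Energy balance: 263.8×4.15×(61.3 − T) = 23498 + 67.8×4.15×(T − 0)
1094.77(61.3 − T) = 23498 + 281.37 T
67109.4 − 23498 = 1376.14 T
T = 43611.4 / 1376.14 = 31.69 °C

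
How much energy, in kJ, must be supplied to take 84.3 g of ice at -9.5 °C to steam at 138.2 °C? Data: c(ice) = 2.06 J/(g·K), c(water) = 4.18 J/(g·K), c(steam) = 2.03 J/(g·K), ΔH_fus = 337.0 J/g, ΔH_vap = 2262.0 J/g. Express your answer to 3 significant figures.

q = 263 kJ

q1 (heat ice -9.5→0.0 °C): 84.3 × 2.06 × 9.5 = 1650 J
q2 (melt at 0 °C): 84.3 × 337.0 = 28409 J
q3 (heat water 0.0→100.0 °C): 84.3 × 4.18 × 100.0 = 35237 J
q4 (vaporize at 100 °C): 84.3 × 2262.0 = 190687 J
q5 (heat steam 100.0→138.2 °C): 84.3 × 2.03 × 38.2 = 6537 J
Total: 1650 + 28409 + 35237 + 190687 + 6537 = 262520 J = 263 kJ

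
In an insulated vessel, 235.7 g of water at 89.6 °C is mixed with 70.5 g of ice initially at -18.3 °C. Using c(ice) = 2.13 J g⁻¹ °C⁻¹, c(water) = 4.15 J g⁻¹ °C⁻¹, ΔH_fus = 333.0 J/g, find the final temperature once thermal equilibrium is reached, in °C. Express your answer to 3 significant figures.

T_f = 48.3 °C

Heat to bring ice to 0 °C and melt it: q₁ = 70.5×2.13×18.3 + 70.5×333.0 = 26225 J
Heat the water can supply cooling to 0 °C: 235.7×4.15×89.6 = 87642.7 J > q₁, so all ice melts.
Energy balance: 235.7×4.15×(89.6 − T) = 26225 + 70.5×4.15×(T − 0)
978.155(89.6 − T) = 26225 + 292.575 T
87642.7 − 26225 = 1270.730 T
T = 61417.7 / 1270.730 = 48.33 °C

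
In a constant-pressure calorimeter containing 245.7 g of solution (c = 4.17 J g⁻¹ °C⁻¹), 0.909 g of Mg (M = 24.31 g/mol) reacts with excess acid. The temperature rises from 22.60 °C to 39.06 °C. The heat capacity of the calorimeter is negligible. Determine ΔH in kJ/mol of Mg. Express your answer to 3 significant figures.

ΔH = -451 kJ/mol

|ΔT| = |39.06 − 22.60| = 16.46 °C
|q_surr| = (245.7 × 4.17) × 16.46 = 1024.569 × 16.46 = 16860 J
n(Mg) = 0.909 / 24.31 = 0.03739 mol
Temperature rose, so q_rxn = −|q_surr| = -16.86 kJ
ΔH = q_rxn / n = -450.9 kJ/mol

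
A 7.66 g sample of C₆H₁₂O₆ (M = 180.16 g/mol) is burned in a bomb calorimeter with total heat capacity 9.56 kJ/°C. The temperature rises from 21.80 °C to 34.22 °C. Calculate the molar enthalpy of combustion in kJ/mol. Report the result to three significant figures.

ΔH = -2790 kJ/mol

ΔT = 34.22 − 21.80 = 12.42 °C
q_cal = C_cal × ΔT = 9.56 × 12.42 = 118.7352 kJ
n = 7.66 / 180.16 = 0.04252 mol
q_rxn = −q_cal = -118.7352 kJ
ΔH = -118.7352 / 0.04252 = -2792 kJ/mol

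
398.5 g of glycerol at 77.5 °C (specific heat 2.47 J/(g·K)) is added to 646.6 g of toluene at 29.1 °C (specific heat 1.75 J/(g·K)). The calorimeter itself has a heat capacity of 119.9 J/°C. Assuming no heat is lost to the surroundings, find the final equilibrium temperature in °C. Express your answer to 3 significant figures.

T_f = 50.4 °C

Heat lost by glycerol = heat gained by toluene + calorimeter.
(398.5)(2.47)(77.5 − T) = [(646.6)(1.75) + 119.9](T − 29.1)
984.295 (77.5 − T) = 1251.45 (T − 29.1)
76283 − 984.295 T = 1251.45 T − 36417
112700 = 2235.745 T
T = 50.41 °C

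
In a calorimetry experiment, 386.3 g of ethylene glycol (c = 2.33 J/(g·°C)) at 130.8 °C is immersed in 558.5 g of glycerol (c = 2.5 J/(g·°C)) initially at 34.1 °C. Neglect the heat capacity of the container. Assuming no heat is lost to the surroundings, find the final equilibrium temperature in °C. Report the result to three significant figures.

Heat lost by ethylene glycol = heat gained by glycerol.
(386.3)(2.33)(130.8 − T) = (558.5)(2.5)(T − 34.1)
900.079 (130.8 − T) = 1396.25 (T − 34.1)
117730 − 900.079 T = 1396.25 T − 47612
165342 = 2296.329 T
T = 72.00 °C

T_f = 72.0 °C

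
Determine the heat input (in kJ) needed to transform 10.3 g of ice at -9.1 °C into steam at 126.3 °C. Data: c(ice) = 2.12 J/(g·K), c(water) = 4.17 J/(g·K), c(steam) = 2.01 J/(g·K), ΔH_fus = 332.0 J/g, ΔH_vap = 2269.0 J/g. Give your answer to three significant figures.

q = 31.8 kJ

q1 (heat ice -9.1→0.0 °C): 10.3 × 2.12 × 9.1 = 199 J
q2 (melt at 0 °C): 10.3 × 332.0 = 3420 J
q3 (heat water 0.0→100.0 °C): 10.3 × 4.17 × 100.0 = 4295 J
q4 (vaporize at 100 °C): 10.3 × 2269.0 = 23371 J
q5 (heat steam 100.0→126.3 °C): 10.3 × 2.01 × 26.3 = 544 J
Total: 199 + 3420 + 4295 + 23371 + 544 = 31829 J = 31.8 kJ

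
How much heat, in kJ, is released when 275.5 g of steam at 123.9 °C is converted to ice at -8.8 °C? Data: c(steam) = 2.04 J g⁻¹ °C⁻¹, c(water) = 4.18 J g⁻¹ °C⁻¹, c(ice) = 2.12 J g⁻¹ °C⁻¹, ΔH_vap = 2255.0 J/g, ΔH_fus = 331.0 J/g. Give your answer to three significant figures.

q = 846 kJ

q1 (cool steam 123.9→100 °C): 275.5 × 2.04 × 23.9 = 13432 J
q2 (condense at 100 °C): 275.5 × 2255.0 = 621253 J
q3 (cool water 100→0 °C): 275.5 × 4.18 × 100.0 = 115159 J
q4 (freeze at 0 °C): 275.5 × 331.0 = 91191 J
q5 (cool ice 0→-8.8 °C): 275.5 × 2.12 × 8.8 = 5140 J
Total: 13432 + 621253 + 115159 + 91191 + 5140 = 846175 J = 846 kJ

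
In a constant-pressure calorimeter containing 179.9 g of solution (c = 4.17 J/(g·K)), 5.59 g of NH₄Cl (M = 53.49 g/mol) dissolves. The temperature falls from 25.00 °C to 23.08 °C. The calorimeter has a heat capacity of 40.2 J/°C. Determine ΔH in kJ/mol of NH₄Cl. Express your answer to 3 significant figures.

|ΔT| = |23.08 − 25.00| = 1.92 °C
|q_surr| = (179.9 × 4.17 + 40.2) × 1.92 = 790.383 × 1.92 = 1518 J
n(NH₄Cl) = 5.59 / 53.49 = 0.1045 mol
Temperature fell, so q_rxn = +|q_surr| = 1.518 kJ
ΔH = q_rxn / n = 14.53 kJ/mol

ΔH = 14.5 kJ/mol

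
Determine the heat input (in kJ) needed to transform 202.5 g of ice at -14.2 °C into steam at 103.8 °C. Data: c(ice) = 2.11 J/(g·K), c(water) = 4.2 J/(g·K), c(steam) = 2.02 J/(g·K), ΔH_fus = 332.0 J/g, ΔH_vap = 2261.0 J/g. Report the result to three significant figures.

q = 618 kJ

q1 (heat ice -14.2→0.0 °C): 202.5 × 2.11 × 14.2 = 6067 J
q2 (melt at 0 °C): 202.5 × 332.0 = 67230 J
q3 (heat water 0.0→100.0 °C): 202.5 × 4.2 × 100.0 = 85050 J
q4 (vaporize at 100 °C): 202.5 × 2261.0 = 457853 J
q5 (heat steam 100.0→103.8 °C): 202.5 × 2.02 × 3.8 = 1554 J
Total: 6067 + 67230 + 85050 + 457853 + 1554 = 617754 J = 618 kJ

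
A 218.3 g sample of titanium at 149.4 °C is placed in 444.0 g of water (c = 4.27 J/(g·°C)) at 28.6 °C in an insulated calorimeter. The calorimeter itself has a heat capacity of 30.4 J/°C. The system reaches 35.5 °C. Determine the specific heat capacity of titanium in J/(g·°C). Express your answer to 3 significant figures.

q_gained = (444.0 × 4.27 + 30.4) × (35.5 − 28.6) = 13291 J
q_lost = 218.3 × c × (149.4 − 35.5) = 24864.37 c
Set equal: c = 13291 / 24864.37 = 0.535 J/(g·°C)

c = 0.535 J/(g·°C)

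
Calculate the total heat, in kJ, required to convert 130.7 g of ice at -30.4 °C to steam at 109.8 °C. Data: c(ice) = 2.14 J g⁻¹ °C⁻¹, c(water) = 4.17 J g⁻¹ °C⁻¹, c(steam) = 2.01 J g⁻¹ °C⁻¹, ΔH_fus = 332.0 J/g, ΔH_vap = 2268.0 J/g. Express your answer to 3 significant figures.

q1 (heat ice -30.4→0.0 °C): 130.7 × 2.14 × 30.4 = 8503 J
q2 (melt at 0 °C): 130.7 × 332.0 = 43392 J
q3 (heat water 0.0→100.0 °C): 130.7 × 4.17 × 100.0 = 54502 J
q4 (vaporize at 100 °C): 130.7 × 2268.0 = 296428 J
q5 (heat steam 100.0→109.8 °C): 130.7 × 2.01 × 9.8 = 2575 J
Total: 8503 + 43392 + 54502 + 296428 + 2575 = 405400 J = 405 kJ

q = 405 kJ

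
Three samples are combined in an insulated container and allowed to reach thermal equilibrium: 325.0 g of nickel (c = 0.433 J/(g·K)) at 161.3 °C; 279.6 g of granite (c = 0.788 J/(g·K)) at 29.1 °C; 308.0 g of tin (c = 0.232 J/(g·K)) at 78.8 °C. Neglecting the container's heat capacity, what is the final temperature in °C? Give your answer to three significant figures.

T_f = 80.3 °C

Σ mᵢcᵢ(T − Tᵢ) = 0  ⇒  T = Σ mᵢcᵢTᵢ / Σ mᵢcᵢ
Σ mᵢcᵢ = 325.0×0.433 + 279.6×0.788 + 308.0×0.232 = 432.5058
Σ mᵢcᵢTᵢ = 140.725×161.3 + 220.3248×29.1 + 71.456×78.8 = 34741
T = 34741 / 432.5058 = 80.32 °C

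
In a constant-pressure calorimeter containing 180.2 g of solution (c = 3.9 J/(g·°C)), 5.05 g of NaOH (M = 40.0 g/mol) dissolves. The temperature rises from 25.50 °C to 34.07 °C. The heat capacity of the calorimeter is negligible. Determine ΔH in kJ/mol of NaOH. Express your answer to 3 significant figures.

ΔH = -47.7 kJ/mol

|ΔT| = |34.07 − 25.50| = 8.57 °C
|q_surr| = (180.2 × 3.9) × 8.57 = 702.78 × 8.57 = 6023 J
n(NaOH) = 5.05 / 40.0 = 0.1263 mol
Temperature rose, so q_rxn = −|q_surr| = -6.023 kJ
ΔH = q_rxn / n = -47.69 kJ/mol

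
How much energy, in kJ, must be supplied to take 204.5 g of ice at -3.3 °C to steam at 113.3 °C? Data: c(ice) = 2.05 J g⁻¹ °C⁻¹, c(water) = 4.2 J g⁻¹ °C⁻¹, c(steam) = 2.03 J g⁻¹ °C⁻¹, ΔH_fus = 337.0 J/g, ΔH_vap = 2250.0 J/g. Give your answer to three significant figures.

q = 622 kJ

q1 (heat ice -3.3→0.0 °C): 204.5 × 2.05 × 3.3 = 1383 J
q2 (melt at 0 °C): 204.5 × 337.0 = 68917 J
q3 (heat water 0.0→100.0 °C): 204.5 × 4.2 × 100.0 = 85890 J
q4 (vaporize at 100 °C): 204.5 × 2250.0 = 460125 J
q5 (heat steam 100.0→113.3 °C): 204.5 × 2.03 × 13.3 = 5521 J
Total: 1383 + 68917 + 85890 + 460125 + 5521 = 621836 J = 622 kJ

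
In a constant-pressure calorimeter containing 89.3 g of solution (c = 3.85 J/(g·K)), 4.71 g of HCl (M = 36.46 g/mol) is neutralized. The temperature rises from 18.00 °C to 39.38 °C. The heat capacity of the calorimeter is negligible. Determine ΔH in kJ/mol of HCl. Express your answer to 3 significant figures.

ΔH = -56.9 kJ/mol

|ΔT| = |39.38 − 18.00| = 21.38 °C
|q_surr| = (89.3 × 3.85) × 21.38 = 343.805 × 21.38 = 7351 J
n(HCl) = 4.71 / 36.46 = 0.1292 mol
Temperature rose, so q_rxn = −|q_surr| = -7.351 kJ
ΔH = q_rxn / n = -56.90 kJ/mol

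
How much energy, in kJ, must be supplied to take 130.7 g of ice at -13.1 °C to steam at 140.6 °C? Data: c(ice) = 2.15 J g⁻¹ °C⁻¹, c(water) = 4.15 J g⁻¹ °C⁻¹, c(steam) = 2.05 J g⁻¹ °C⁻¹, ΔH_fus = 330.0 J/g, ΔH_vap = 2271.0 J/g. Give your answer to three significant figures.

q = 409 kJ

q1 (heat ice -13.1→0.0 °C): 130.7 × 2.15 × 13.1 = 3681 J
q2 (melt at 0 °C): 130.7 × 330.0 = 43131 J
q3 (heat water 0.0→100.0 °C): 130.7 × 4.15 × 100.0 = 54241 J
q4 (vaporize at 100 °C): 130.7 × 2271.0 = 296820 J
q5 (heat steam 100.0→140.6 °C): 130.7 × 2.05 × 40.6 = 10878 J
Total: 3681 + 43131 + 54241 + 296820 + 10878 = 408751 J = 409 kJ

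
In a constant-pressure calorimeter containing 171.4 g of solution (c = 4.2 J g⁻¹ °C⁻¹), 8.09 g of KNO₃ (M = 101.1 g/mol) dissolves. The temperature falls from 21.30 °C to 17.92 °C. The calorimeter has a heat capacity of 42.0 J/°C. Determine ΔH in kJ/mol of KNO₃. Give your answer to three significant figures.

ΔH = 32.2 kJ/mol

|ΔT| = |17.92 − 21.30| = 3.38 °C
|q_surr| = (171.4 × 4.2 + 42.0) × 3.38 = 761.88 × 3.38 = 2575 J
n(KNO₃) = 8.09 / 101.1 = 0.08002 mol
Temperature fell, so q_rxn = +|q_surr| = 2.575 kJ
ΔH = q_rxn / n = 32.18 kJ/mol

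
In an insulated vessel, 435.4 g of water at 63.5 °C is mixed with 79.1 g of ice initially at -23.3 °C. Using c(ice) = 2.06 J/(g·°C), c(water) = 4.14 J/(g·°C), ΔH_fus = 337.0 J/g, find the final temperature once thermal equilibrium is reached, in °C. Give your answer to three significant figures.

T_f = 39.4 °C

Heat to bring ice to 0 °C and melt it: q₁ = 79.1×2.06×23.3 + 79.1×337.0 = 30453 J
Heat the water can supply cooling to 0 °C: 435.4×4.14×63.5 = 114462 J > q₁, so all ice melts.
Energy balance: 435.4×4.14×(63.5 − T) = 30453 + 79.1×4.14×(T − 0)
1802.556(63.5 − T) = 30453 + 327.474 T
114462 − 30453 = 2130.030 T
T = 84009 / 2130.030 = 39.44 °C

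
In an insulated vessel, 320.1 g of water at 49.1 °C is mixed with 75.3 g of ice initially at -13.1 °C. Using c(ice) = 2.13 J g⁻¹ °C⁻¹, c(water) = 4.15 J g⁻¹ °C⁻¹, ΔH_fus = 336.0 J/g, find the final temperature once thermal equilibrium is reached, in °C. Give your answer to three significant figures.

T_f = 23.1 °C

Heat to bring ice to 0 °C and melt it: q₁ = 75.3×2.13×13.1 + 75.3×336.0 = 27402 J
Heat the water can supply cooling to 0 °C: 320.1×4.15×49.1 = 65225.2 J > q₁, so all ice melts.
Energy balance: 320.1×4.15×(49.1 − T) = 27402 + 75.3×4.15×(T − 0)
1328.415(49.1 − T) = 27402 + 312.495 T
65225.2 − 27402 = 1640.910 T
T = 37823.2 / 1640.910 = 23.05 °C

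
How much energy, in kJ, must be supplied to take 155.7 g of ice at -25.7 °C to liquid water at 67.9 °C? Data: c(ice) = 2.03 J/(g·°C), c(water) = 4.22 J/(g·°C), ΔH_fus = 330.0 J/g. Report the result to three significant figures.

q = 104 kJ

q1 (heat ice -25.7→0.0 °C): 155.7 × 2.03 × 25.7 = 8123 J
q2 (melt at 0 °C): 155.7 × 330.0 = 51381 J
q3 (heat water 0.0→67.9 °C): 155.7 × 4.22 × 67.9 = 44614 J
Total: 8123 + 51381 + 44614 = 104118 J = 104 kJ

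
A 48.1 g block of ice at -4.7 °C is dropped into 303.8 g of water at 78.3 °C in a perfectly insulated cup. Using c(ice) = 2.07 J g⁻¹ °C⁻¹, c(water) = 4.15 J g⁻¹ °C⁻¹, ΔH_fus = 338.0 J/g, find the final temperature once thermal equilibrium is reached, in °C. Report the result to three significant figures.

T_f = 56.1 °C

Heat to bring ice to 0 °C and melt it: q₁ = 48.1×2.07×4.7 + 48.1×338.0 = 16726 J
Heat the water can supply cooling to 0 °C: 303.8×4.15×78.3 = 98718.3 J > q₁, so all ice melts.
Energy balance: 303.8×4.15×(78.3 − T) = 16726 + 48.1×4.15×(T − 0)
1260.77(78.3 − T) = 16726 + 199.615 T
98718.3 − 16726 = 1460.385 T
T = 81992.3 / 1460.385 = 56.14 °C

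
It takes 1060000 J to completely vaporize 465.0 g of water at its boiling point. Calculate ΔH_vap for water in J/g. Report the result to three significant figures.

ΔH_vap = q / m = 1060000 / 465.0 = 2280 J/g

ΔH_vap = 2280 J/g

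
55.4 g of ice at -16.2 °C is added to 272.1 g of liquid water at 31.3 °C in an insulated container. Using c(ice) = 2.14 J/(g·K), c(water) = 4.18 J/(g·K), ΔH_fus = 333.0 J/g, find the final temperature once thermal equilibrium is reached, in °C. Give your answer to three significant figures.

Heat to bring ice to 0 °C and melt it: q₁ = 55.4×2.14×16.2 + 55.4×333.0 = 20369 J
Heat the water can supply cooling to 0 °C: 272.1×4.18×31.3 = 35599.9 J > q₁, so all ice melts.
Energy balance: 272.1×4.18×(31.3 − T) = 20369 + 55.4×4.18×(T − 0)
1137.378(31.3 − T) = 20369 + 231.572 T
35599.9 − 20369 = 1368.950 T
T = 15230.9 / 1368.950 = 11.13 °C

T_f = 11.1 °C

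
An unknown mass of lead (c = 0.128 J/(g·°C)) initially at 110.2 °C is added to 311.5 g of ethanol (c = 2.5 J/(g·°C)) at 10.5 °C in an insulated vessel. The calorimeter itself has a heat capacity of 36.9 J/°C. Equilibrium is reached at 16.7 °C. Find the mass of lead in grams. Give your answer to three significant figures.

m = 423 g

q_gained = (311.5 × 2.5 + 36.9) × (16.7 − 10.5) = 5057 J
q_lost = m × 0.128 × (110.2 − 16.7) = 11.968 m
m = 5057 / 11.968 = 423 g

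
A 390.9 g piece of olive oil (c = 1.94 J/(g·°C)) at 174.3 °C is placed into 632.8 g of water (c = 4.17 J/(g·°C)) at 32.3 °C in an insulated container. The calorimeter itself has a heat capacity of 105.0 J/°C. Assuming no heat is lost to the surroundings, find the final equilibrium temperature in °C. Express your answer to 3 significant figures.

T_f = 63.0 °C

Heat lost by olive oil = heat gained by water + calorimeter.
(390.9)(1.94)(174.3 − T) = [(632.8)(4.17) + 105.0](T − 32.3)
758.346 (174.3 − T) = 2743.776 (T − 32.3)
132180 − 758.346 T = 2743.776 T − 88624
220804 = 3502.122 T
T = 63.049 °C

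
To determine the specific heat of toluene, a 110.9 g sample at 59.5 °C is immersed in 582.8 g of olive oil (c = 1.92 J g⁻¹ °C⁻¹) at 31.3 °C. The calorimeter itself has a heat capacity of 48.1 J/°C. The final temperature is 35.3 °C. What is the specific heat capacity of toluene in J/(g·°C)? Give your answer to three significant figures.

c = 1.74 J/(g·°C)

q_gained = (582.8 × 1.92 + 48.1) × (35.3 − 31.3) = 4668 J
q_lost = 110.9 × c × (59.5 − 35.3) = 2683.78 c
Set equal: c = 4668 / 2683.78 = 1.74 J/(g·°C)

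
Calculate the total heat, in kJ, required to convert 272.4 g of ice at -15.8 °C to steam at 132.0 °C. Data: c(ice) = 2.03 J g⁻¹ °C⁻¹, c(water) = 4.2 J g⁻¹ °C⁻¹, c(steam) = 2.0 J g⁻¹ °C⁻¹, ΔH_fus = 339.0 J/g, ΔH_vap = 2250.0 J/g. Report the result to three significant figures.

q = 846 kJ

q1 (heat ice -15.8→0.0 °C): 272.4 × 2.03 × 15.8 = 8737 J
q2 (melt at 0 °C): 272.4 × 339.0 = 92344 J
q3 (heat water 0.0→100.0 °C): 272.4 × 4.2 × 100.0 = 114408 J
q4 (vaporize at 100 °C): 272.4 × 2250.0 = 612900 J
q5 (heat steam 100.0→132.0 °C): 272.4 × 2.0 × 32.0 = 17434 J
Total: 8737 + 92344 + 114408 + 612900 + 17434 = 845823 J = 846 kJ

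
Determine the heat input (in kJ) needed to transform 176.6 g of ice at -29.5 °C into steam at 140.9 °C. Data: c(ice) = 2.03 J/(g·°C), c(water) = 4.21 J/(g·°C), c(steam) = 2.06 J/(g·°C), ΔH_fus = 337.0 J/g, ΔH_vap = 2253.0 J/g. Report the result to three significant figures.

q1 (heat ice -29.5→0.0 °C): 176.6 × 2.03 × 29.5 = 10576 J
q2 (melt at 0 °C): 176.6 × 337.0 = 59514 J
q3 (heat water 0.0→100.0 °C): 176.6 × 4.21 × 100.0 = 74349 J
q4 (vaporize at 100 °C): 176.6 × 2253.0 = 397880 J
q5 (heat steam 100.0→140.9 °C): 176.6 × 2.06 × 40.9 = 14879 J
Total: 10576 + 59514 + 74349 + 397880 + 14879 = 557198 J = 557 kJ

q = 557 kJ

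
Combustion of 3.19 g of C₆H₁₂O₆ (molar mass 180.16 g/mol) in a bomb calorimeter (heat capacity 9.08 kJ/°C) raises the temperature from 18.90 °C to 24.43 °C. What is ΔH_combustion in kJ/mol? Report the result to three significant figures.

ΔT = 24.43 − 18.90 = 5.53 °C
q_cal = C_cal × ΔT = 9.08 × 5.53 = 50.2124 kJ
n = 3.19 / 180.16 = 0.01771 mol
q_rxn = −q_cal = -50.2124 kJ
ΔH = -50.2124 / 0.01771 = -2835 kJ/mol

ΔH = -2840 kJ/mol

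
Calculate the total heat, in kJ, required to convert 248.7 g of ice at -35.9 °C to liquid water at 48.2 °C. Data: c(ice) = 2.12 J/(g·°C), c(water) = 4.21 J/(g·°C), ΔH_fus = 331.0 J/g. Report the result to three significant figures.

q = 152 kJ

q1 (heat ice -35.9→0.0 °C): 248.7 × 2.12 × 35.9 = 18928 J
q2 (melt at 0 °C): 248.7 × 331.0 = 82320 J
q3 (heat water 0.0→48.2 °C): 248.7 × 4.21 × 48.2 = 50467 J
Total: 18928 + 82320 + 50467 = 151715 J = 152 kJ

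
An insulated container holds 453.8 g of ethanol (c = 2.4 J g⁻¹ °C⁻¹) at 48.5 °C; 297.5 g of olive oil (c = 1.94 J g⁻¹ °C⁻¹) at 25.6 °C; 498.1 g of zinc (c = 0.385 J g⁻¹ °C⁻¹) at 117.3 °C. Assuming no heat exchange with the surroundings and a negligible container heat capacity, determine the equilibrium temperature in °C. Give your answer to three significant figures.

T_f = 48.5 °C

Σ mᵢcᵢ(T − Tᵢ) = 0  ⇒  T = Σ mᵢcᵢTᵢ / Σ mᵢcᵢ
Σ mᵢcᵢ = 453.8×2.4 + 297.5×1.94 + 498.1×0.385 = 1858.0385
Σ mᵢcᵢTᵢ = 1089.12×48.5 + 577.15×25.6 + 191.7685×117.3 = 90092
T = 90092 / 1858.0385 = 48.49 °C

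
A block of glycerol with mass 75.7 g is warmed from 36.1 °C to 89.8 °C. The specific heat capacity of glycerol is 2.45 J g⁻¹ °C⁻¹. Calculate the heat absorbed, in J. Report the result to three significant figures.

q = m c ΔT = 75.7 × 2.45 × (89.8 − 36.1)
q = 75.7 × 2.45 × 53.7 = 9959 J

q = 9960 J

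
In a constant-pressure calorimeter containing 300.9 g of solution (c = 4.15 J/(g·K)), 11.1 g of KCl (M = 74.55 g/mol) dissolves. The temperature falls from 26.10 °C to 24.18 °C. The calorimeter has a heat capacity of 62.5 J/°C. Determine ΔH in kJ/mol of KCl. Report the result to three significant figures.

ΔH = 16.9 kJ/mol

|ΔT| = |24.18 − 26.10| = 1.92 °C
|q_surr| = (300.9 × 4.15 + 62.5) × 1.92 = 1311.235 × 1.92 = 2518 J
n(KCl) = 11.1 / 74.55 = 0.1489 mol
Temperature fell, so q_rxn = +|q_surr| = 2.518 kJ
ΔH = q_rxn / n = 16.91 kJ/mol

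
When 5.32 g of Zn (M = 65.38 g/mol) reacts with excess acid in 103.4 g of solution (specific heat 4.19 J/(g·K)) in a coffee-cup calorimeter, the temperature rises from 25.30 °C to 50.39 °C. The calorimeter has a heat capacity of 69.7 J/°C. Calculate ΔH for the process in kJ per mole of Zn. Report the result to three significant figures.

ΔH = -155 kJ/mol

|ΔT| = |50.39 − 25.30| = 25.09 °C
|q_surr| = (103.4 × 4.19 + 69.7) × 25.09 = 502.946 × 25.09 = 12620 J
n(Zn) = 5.32 / 65.38 = 0.08137 mol
Temperature rose, so q_rxn = −|q_surr| = -12.62 kJ
ΔH = q_rxn / n = -155.1 kJ/mol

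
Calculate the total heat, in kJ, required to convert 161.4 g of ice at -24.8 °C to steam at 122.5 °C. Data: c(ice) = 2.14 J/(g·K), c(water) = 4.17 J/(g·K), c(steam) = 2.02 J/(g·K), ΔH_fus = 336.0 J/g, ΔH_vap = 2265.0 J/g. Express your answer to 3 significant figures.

q1 (heat ice -24.8→0.0 °C): 161.4 × 2.14 × 24.8 = 8566 J
q2 (melt at 0 °C): 161.4 × 336.0 = 54230 J
q3 (heat water 0.0→100.0 °C): 161.4 × 4.17 × 100.0 = 67304 J
q4 (vaporize at 100 °C): 161.4 × 2265.0 = 365571 J
q5 (heat steam 100.0→122.5 °C): 161.4 × 2.02 × 22.5 = 7336 J
Total: 8566 + 54230 + 67304 + 365571 + 7336 = 503007 J = 503 kJ

q = 503 kJ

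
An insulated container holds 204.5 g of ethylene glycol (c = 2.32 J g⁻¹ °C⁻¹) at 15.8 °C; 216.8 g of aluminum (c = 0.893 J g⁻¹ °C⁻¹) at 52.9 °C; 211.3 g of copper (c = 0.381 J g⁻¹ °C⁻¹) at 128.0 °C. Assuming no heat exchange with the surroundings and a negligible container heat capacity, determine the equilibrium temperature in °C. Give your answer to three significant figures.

Σ mᵢcᵢ(T − Tᵢ) = 0  ⇒  T = Σ mᵢcᵢTᵢ / Σ mᵢcᵢ
Σ mᵢcᵢ = 204.5×2.32 + 216.8×0.893 + 211.3×0.381 = 748.5477
Σ mᵢcᵢTᵢ = 474.44×15.8 + 193.6024×52.9 + 80.5053×128.0 = 28042
T = 28042 / 748.5477 = 37.46 °C

T_f = 37.5 °C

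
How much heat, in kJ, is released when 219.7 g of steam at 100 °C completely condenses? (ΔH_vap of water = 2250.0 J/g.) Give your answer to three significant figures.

q = 494 kJ

q = m × ΔH_vap = 219.7 × 2250.0 = 494300 J = 494 kJ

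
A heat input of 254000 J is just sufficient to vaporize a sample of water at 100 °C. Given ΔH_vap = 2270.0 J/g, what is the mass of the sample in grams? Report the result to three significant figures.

m = q / ΔH_vap = 254000 J / 2270.0 J/g = 112 g

m = 112 g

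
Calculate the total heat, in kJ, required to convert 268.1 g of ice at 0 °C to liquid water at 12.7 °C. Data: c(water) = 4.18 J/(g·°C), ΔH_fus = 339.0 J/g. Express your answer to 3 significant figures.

q1 (melt at 0 °C): 268.1 × 339.0 = 90886 J
q2 (heat water 0.0→12.7 °C): 268.1 × 4.18 × 12.7 = 14232 J
Total: 90886 + 14232 = 105118 J = 105 kJ

q = 105 kJ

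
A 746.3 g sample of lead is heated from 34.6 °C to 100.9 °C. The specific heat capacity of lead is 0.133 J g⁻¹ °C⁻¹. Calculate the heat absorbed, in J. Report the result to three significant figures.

q = 6580 J

q = m c ΔT = 746.3 × 0.133 × (100.9 − 34.6)
q = 746.3 × 0.133 × 66.3 = 6581 J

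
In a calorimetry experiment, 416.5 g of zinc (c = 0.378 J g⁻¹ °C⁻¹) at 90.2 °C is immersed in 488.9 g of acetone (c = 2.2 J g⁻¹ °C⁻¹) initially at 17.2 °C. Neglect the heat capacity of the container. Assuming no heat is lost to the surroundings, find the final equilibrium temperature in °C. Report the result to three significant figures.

T_f = 26.5 °C

Heat lost by zinc = heat gained by acetone.
(416.5)(0.378)(90.2 − T) = (488.9)(2.2)(T − 17.2)
157.437 (90.2 − T) = 1075.58 (T − 17.2)
14201 − 157.437 T = 1075.58 T − 18500
32701 = 1233.017 T
T = 26.52 °C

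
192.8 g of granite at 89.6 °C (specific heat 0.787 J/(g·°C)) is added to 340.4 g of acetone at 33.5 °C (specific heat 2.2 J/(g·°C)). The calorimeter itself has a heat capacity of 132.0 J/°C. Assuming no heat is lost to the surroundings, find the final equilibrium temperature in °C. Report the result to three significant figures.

T_f = 41.7 °C

Heat lost by granite = heat gained by acetone + calorimeter.
(192.8)(0.787)(89.6 − T) = [(340.4)(2.2) + 132.0](T − 33.5)
151.7336 (89.6 − T) = 880.88 (T − 33.5)
13595 − 151.7336 T = 880.88 T − 29509
43104 = 1032.6136 T
T = 41.74 °C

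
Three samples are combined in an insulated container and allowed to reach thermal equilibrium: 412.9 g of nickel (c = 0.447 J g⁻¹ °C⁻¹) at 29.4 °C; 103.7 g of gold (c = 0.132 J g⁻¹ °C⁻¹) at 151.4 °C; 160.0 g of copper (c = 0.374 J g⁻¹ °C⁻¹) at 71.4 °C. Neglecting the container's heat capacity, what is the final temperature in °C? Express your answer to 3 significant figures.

Σ mᵢcᵢ(T − Tᵢ) = 0  ⇒  T = Σ mᵢcᵢTᵢ / Σ mᵢcᵢ
Σ mᵢcᵢ = 412.9×0.447 + 103.7×0.132 + 160.0×0.374 = 258.0947
Σ mᵢcᵢTᵢ = 184.5663×29.4 + 13.6884×151.4 + 59.84×71.4 = 11771
T = 11771 / 258.0947 = 45.61 °C

T_f = 45.6 °C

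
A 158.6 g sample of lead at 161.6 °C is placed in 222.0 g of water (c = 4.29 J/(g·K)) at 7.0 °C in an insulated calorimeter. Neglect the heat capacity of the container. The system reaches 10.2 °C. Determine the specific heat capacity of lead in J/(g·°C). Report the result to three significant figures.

q_gained = (222.0 × 4.29) × (10.2 − 7.0) = 3048 J
q_lost = 158.6 × c × (161.6 − 10.2) = 24012.04 c
Set equal: c = 3048 / 24012.04 = 0.127 J/(g·°C)

c = 0.127 J/(g·°C)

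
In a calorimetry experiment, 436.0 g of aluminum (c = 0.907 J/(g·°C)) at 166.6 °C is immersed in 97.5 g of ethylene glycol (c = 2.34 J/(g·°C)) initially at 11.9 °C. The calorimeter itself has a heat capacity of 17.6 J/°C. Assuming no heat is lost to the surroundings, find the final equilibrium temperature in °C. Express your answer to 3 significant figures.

T_f = 107 °C

Heat lost by aluminum = heat gained by ethylene glycol + calorimeter.
(436.0)(0.907)(166.6 − T) = [(97.5)(2.34) + 17.6](T − 11.9)
395.452 (166.6 − T) = 245.75 (T − 11.9)
65882 − 395.452 T = 245.75 T − 2924.4
68806.4 = 641.202 T
T = 107.3 °C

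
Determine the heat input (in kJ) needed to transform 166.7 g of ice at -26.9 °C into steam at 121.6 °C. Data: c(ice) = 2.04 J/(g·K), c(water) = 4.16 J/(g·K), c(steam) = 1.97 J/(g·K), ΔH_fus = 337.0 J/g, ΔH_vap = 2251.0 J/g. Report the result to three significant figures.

q = 517 kJ

q1 (heat ice -26.9→0.0 °C): 166.7 × 2.04 × 26.9 = 9148 J
q2 (melt at 0 °C): 166.7 × 337.0 = 56178 J
q3 (heat water 0.0→100.0 °C): 166.7 × 4.16 × 100.0 = 69347 J
q4 (vaporize at 100 °C): 166.7 × 2251.0 = 375242 J
q5 (heat steam 100.0→121.6 °C): 166.7 × 1.97 × 21.6 = 7093 J
Total: 9148 + 56178 + 69347 + 375242 + 7093 = 517008 J = 517 kJ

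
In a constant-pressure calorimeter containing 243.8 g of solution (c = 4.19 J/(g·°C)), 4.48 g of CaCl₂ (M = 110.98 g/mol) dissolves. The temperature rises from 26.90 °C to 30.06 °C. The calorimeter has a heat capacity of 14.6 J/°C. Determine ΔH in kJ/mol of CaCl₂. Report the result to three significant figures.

|ΔT| = |30.06 − 26.90| = 3.16 °C
|q_surr| = (243.8 × 4.19 + 14.6) × 3.16 = 1036.122 × 3.16 = 3274 J
n(CaCl₂) = 4.48 / 110.98 = 0.04037 mol
Temperature rose, so q_rxn = −|q_surr| = -3.274 kJ
ΔH = q_rxn / n = -81.10 kJ/mol

ΔH = -81.1 kJ/mol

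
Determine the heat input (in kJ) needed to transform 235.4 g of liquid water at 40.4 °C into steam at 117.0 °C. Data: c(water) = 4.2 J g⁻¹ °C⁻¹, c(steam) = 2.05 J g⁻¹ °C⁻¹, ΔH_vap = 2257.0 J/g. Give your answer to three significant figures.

q1 (heat water 40.4→100.0 °C): 235.4 × 4.2 × 59.6 = 58925 J
q2 (vaporize at 100 °C): 235.4 × 2257.0 = 531298 J
q3 (heat steam 100.0→117.0 °C): 235.4 × 2.05 × 17.0 = 8204 J
Total: 58925 + 531298 + 8204 = 598427 J = 598 kJ

q = 598 kJ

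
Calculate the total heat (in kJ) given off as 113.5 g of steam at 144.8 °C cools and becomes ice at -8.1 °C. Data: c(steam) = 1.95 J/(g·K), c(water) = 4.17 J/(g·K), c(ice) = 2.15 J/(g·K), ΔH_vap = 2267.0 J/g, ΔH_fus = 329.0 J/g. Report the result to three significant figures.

q1 (cool steam 144.8→100 °C): 113.5 × 1.95 × 44.8 = 9915 J
q2 (condense at 100 °C): 113.5 × 2267.0 = 257305 J
q3 (cool water 100→0 °C): 113.5 × 4.17 × 100.0 = 47330 J
q4 (freeze at 0 °C): 113.5 × 329.0 = 37342 J
q5 (cool ice 0→-8.1 °C): 113.5 × 2.15 × 8.1 = 1977 J
Total: 9915 + 257305 + 47330 + 37342 + 1977 = 353869 J = 354 kJ

q = 354 kJ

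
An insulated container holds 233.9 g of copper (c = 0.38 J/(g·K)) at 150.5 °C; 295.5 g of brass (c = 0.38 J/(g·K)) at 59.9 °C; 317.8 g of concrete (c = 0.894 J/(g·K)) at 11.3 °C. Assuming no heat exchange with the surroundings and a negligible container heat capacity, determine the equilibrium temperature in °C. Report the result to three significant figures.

T_f = 48.0 °C

Σ mᵢcᵢ(T − Tᵢ) = 0  ⇒  T = Σ mᵢcᵢTᵢ / Σ mᵢcᵢ
Σ mᵢcᵢ = 233.9×0.38 + 295.5×0.38 + 317.8×0.894 = 485.2852
Σ mᵢcᵢTᵢ = 88.882×150.5 + 112.29×59.9 + 284.1132×11.3 = 23313
T = 23313 / 485.2852 = 48.04 °C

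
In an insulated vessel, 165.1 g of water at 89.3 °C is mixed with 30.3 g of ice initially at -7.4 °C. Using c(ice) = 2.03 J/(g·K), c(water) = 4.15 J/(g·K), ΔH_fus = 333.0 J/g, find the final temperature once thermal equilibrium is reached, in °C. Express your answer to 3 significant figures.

T_f = 62.4 °C

Heat to bring ice to 0 °C and melt it: q₁ = 30.3×2.03×7.4 + 30.3×333.0 = 10545 J
Heat the water can supply cooling to 0 °C: 165.1×4.15×89.3 = 61185.2 J > q₁, so all ice melts.
Energy balance: 165.1×4.15×(89.3 − T) = 10545 + 30.3×4.15×(T − 0)
685.165(89.3 − T) = 10545 + 125.745 T
61185.2 − 10545 = 810.910 T
T = 50640.2 / 810.910 = 62.449 °C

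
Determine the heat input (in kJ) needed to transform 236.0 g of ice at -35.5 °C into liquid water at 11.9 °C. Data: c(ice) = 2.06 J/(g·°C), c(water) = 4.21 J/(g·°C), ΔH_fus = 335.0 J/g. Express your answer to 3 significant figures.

q = 108 kJ

q1 (heat ice -35.5→0.0 °C): 236.0 × 2.06 × 35.5 = 17259 J
q2 (melt at 0 °C): 236.0 × 335.0 = 79060 J
q3 (heat water 0.0→11.9 °C): 236.0 × 4.21 × 11.9 = 11823 J
Total: 17259 + 79060 + 11823 = 108142 J = 108 kJ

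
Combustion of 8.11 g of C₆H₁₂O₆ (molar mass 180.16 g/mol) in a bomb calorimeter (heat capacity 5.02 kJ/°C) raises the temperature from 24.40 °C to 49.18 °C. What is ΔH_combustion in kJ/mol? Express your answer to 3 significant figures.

ΔT = 49.18 − 24.40 = 24.78 °C
q_cal = C_cal × ΔT = 5.02 × 24.78 = 124.3956 kJ
n = 8.11 / 180.16 = 0.04502 mol
q_rxn = −q_cal = -124.3956 kJ
ΔH = -124.3956 / 0.04502 = -2763 kJ/mol

ΔH = -2760 kJ/mol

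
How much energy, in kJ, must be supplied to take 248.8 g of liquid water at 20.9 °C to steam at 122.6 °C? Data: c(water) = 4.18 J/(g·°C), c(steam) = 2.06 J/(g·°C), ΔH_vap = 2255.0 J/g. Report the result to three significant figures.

q = 655 kJ

q1 (heat water 20.9→100.0 °C): 248.8 × 4.18 × 79.1 = 82263 J
q2 (vaporize at 100 °C): 248.8 × 2255.0 = 561044 J
q3 (heat steam 100.0→122.6 °C): 248.8 × 2.06 × 22.6 = 11583 J
Total: 82263 + 561044 + 11583 = 654890 J = 655 kJ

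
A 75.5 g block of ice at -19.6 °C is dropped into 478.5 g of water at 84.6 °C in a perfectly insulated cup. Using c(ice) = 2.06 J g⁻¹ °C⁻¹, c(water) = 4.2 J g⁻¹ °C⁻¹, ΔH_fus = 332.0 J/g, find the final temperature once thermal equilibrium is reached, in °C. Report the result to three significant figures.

Heat to bring ice to 0 °C and melt it: q₁ = 75.5×2.06×19.6 + 75.5×332.0 = 28114 J
Heat the water can supply cooling to 0 °C: 478.5×4.2×84.6 = 170021 J > q₁, so all ice melts.
Energy balance: 478.5×4.2×(84.6 − T) = 28114 + 75.5×4.2×(T − 0)
2009.7(84.6 − T) = 28114 + 317.1 T
170021 − 28114 = 2326.8 T
T = 141907 / 2326.8 = 60.99 °C

T_f = 61.0 °C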